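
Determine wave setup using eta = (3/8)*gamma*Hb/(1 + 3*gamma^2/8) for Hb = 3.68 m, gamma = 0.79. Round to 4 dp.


eta = (3/8) * gamma * Hb / (1 + 3*gamma^2/8)
Numerator = (3/8) * 0.79 * 3.68 = 1.090200
Denominator = 1 + 3*0.79^2/8 = 1 + 0.234038 = 1.234038
eta = 1.090200 / 1.234038
eta = 0.8834 m

0.8834


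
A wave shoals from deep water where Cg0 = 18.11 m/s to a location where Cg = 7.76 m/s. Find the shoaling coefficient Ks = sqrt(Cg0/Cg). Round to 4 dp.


Ks = sqrt(Cg0 / Cg)
Ks = sqrt(18.11 / 7.76)
Ks = sqrt(2.3338)
Ks = 1.5277

1.5277


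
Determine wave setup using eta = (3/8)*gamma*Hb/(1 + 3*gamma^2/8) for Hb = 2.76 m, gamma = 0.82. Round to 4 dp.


eta = (3/8) * gamma * Hb / (1 + 3*gamma^2/8)
Numerator = (3/8) * 0.82 * 2.76 = 0.848700
Denominator = 1 + 3*0.82^2/8 = 1 + 0.252150 = 1.252150
eta = 0.848700 / 1.252150
eta = 0.6778 m

0.6778


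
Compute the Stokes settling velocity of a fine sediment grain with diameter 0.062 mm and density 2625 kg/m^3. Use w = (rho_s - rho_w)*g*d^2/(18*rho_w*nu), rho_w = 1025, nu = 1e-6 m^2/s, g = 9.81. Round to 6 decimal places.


w = (rho_s - rho_w) * g * d^2 / (18 * rho_w * nu)
d = 0.062 mm = 0.000062 m
rho_s - rho_w = 2625 - 1025 = 1600
Numerator = 1600 * 9.81 * (0.000062)^2 = 0.000060335424
Denominator = 18 * 1025 * 1e-6 = 0.018450
w = 0.003270 m/s

0.003270


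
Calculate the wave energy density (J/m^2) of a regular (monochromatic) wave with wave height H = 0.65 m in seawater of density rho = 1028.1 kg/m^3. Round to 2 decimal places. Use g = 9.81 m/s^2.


E = (1/8) * rho * g * H^2
E = (1/8) * 1028.1 * 9.81 * 0.65^2
E = 0.125 * 1028.1 * 9.81 * 0.4225
E = 532.65 J/m^2

532.65


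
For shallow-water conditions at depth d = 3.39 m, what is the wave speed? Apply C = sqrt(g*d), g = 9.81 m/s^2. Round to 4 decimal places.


Using the shallow-water approximation:
C = sqrt(g * d) = sqrt(9.81 * 3.39)
C = sqrt(33.2559)
C = 5.7668 m/s

5.7668


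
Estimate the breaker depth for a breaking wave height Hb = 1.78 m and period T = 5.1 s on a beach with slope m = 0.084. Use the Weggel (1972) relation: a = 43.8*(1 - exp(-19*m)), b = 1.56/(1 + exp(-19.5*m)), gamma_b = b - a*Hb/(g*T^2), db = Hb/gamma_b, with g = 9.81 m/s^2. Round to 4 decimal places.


a = 43.8 * (1 - exp(-19 * m))
exp(-19 * 0.084) = exp(-1.5960) = 0.202706
a = 43.8 * (1 - 0.202706) = 34.921489
b = 1.56 / (1 + exp(-19.5 * m))
exp(-19.5 * 0.084) = exp(-1.6380) = 0.194368
b = 1.56 / (1 + 0.194368) = 1.306130
Hb / (g * T^2) = 1.78 / (9.81 * 5.1^2) = 1.78 / 255.1581 = 0.00697607
gamma_b = b - a * Hb/(g*T^2) = 1.306130 - 34.921489 * 0.00697607 = 1.062515
db = Hb / gamma_b = 1.78 / 1.062515
db = 1.6753 m

1.6753


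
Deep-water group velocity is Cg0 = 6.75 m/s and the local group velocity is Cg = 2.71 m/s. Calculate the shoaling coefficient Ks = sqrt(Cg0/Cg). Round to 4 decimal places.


Ks = sqrt(Cg0 / Cg)
Ks = sqrt(6.75 / 2.71)
Ks = sqrt(2.4908)
Ks = 1.5782

1.5782


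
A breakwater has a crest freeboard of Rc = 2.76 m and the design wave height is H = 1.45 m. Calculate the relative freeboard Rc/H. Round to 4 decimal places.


Relative freeboard = Rc / H
= 2.76 / 1.45
= 1.9034

1.9034


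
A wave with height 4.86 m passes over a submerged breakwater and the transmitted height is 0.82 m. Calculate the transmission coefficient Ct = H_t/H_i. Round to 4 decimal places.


Ct = H_t / H_i
Ct = 0.82 / 4.86
Ct = 0.1687

0.1687


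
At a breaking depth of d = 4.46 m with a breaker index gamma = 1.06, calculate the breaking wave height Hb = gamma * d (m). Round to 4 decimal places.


Hb = gamma * d
Hb = 1.06 * 4.46
Hb = 4.7276 m

4.7276


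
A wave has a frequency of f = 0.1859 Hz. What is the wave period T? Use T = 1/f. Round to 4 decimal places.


T = 1 / f
T = 1 / 0.1859
T = 5.3792 s

5.3792


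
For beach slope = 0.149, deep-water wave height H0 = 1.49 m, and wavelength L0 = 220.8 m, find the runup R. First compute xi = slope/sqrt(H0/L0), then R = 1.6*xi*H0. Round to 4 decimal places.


xi = slope / sqrt(H0/L0)
H0/L0 = 1.49/220.8 = 0.006748
sqrt(0.006748) = 0.082147
xi = 0.149 / 0.082147 = 1.813814
R = 1.6 * xi * H0 = 1.6 * 1.813814 * 1.49
R = 4.3241 m

4.3241


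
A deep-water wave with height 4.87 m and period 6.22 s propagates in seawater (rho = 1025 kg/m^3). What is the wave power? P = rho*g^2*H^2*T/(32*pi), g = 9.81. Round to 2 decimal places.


P = rho * g^2 * H^2 * T / (32 * pi)
P = 1025 * 9.81^2 * 4.87^2 * 6.22 / (32 * pi)
P = 1025 * 96.2361 * 23.7169 * 6.22 / 100.53096
P = 144747.25 W/m

144747.25


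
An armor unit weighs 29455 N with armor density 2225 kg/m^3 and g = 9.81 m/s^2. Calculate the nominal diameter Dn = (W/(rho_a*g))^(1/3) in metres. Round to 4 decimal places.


V = W / (rho_a * g)
V = 29455 / (2225 * 9.81)
V = 29455 / 21827.25
V = 1.349460 m^3
Dn = V^(1/3) = 1.349460^(1/3)
Dn = 1.1051 m

1.1051


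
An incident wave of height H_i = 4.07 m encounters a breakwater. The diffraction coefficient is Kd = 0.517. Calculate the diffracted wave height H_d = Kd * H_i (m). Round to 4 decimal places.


H_d = Kd * H_i
H_d = 0.517 * 4.07
H_d = 2.1042 m

2.1042


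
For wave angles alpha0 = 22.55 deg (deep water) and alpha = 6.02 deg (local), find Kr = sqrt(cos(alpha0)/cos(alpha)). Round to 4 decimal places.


Kr = sqrt(cos(alpha0) / cos(alpha))
cos(22.55) = 0.923545
cos(6.02) = 0.994485
Kr = sqrt(0.923545 / 0.994485)
Kr = sqrt(0.928666)
Kr = 0.9637

0.9637


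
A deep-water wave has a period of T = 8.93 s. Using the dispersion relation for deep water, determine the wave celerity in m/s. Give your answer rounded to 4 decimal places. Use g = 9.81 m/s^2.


We use the deep-water celerity formula:
C = g * T / (2 * pi)
C = 9.81 * 8.93 / (2 * 3.14159...)
C = 87.603300 / 6.283185
C = 13.9425 m/s

13.9425


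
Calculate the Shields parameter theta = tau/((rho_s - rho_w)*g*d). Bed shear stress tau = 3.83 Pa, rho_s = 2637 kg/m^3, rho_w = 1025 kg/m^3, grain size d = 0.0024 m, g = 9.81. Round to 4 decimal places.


theta = tau / ((rho_s - rho_w) * g * d)
rho_s - rho_w = 2637 - 1025 = 1612
Denominator = 1612 * 9.81 * 0.0024 = 37.952928
theta = 3.83 / 37.952928
theta = 0.1009

0.1009


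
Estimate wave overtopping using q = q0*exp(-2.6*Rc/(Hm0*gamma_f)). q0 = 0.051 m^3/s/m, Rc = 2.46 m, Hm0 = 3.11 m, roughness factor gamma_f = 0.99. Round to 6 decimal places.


q = q0 * exp(-2.6 * Rc / (Hm0 * gamma_f))
Exponent = -2.6 * 2.46 / (3.11 * 0.99)
= -2.6 * 2.46 / 3.0789
= -2.077365
exp(-2.077365) = 0.125260
q = 0.051 * 0.125260
q = 0.006388 m^3/s/m

0.006388


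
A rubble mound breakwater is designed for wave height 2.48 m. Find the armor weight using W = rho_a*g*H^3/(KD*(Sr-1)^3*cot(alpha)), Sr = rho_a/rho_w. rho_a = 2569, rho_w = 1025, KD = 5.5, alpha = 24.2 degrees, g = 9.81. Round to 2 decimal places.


Sr = rho_a / rho_w = 2569 / 1025 = 2.506341
(Sr - 1) = 1.506341
(Sr - 1)^3 = 3.417986
cot(24.2) = 1 / tan(24.2) = 1 / 0.449418 = 2.225101
Numerator = 2569 * 9.81 * 2.48^3 = 384404.2266
Denominator = 5.5 * 3.417986 * 2.225101 = 41.829502
W = 384404.2266 / 41.829502
W = 9189.79 N

9189.79


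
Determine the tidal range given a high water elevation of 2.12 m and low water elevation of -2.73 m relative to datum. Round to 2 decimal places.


Tidal range = High water - Low water
Tidal range = 2.12 - (-2.73)
Tidal range = 4.85 m

4.85


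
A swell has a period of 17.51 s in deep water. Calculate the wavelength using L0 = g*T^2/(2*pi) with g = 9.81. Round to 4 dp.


L0 = g * T^2 / (2 * pi)
L0 = 9.81 * 17.51^2 / (2 * pi)
L0 = 9.81 * 306.6001 / 6.28319
L0 = 3007.7470 / 6.28319
L0 = 478.6978 m

478.6978


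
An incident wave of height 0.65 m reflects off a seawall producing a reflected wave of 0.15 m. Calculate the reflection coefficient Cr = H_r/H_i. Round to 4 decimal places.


Cr = H_r / H_i
Cr = 0.15 / 0.65
Cr = 0.2308

0.2308


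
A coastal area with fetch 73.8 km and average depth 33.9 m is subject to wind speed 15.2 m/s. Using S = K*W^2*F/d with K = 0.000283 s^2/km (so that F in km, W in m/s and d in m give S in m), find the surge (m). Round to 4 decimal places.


S = K * W^2 * F / d
W^2 = 15.2^2 = 231.04
S = 0.000283 * 231.04 * 73.8 / 33.9
Numerator = 0.000283 * 231.04 * 73.8 = 4.825363
S = 4.825363 / 33.9 = 0.1423 m

0.1423


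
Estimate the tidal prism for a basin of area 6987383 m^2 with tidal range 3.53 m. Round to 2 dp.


Tidal prism = Area * Tidal range
P = 6987383 * 3.53
P = 24665461.99 m^3

24665461.99


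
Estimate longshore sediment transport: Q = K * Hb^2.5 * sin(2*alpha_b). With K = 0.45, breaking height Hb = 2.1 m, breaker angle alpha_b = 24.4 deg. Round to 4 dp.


Q = K * Hb^2.5 * sin(2 * alpha_b)
Hb^2.5 = 2.1^2.5 = 6.390697
sin(2 * 24.4) = sin(48.8) = 0.752415
Q = 0.45 * 6.390697 * 0.752415
Q = 2.1638 m^3/s

2.1638


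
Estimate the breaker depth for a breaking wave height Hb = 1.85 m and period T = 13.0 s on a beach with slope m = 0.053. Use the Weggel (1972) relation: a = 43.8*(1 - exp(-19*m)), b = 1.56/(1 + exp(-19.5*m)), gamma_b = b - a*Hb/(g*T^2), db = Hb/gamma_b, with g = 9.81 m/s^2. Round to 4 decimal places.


a = 43.8 * (1 - exp(-19 * m))
exp(-19 * 0.053) = exp(-1.0070) = 0.365313
a = 43.8 * (1 - 0.365313) = 27.799278
b = 1.56 / (1 + exp(-19.5 * m))
exp(-19.5 * 0.053) = exp(-1.0335) = 0.355760
b = 1.56 / (1 + 0.355760) = 1.150646
Hb / (g * T^2) = 1.85 / (9.81 * 13.0^2) = 1.85 / 1657.8900 = 0.00111588
gamma_b = b - a * Hb/(g*T^2) = 1.150646 - 27.799278 * 0.00111588 = 1.119626
db = Hb / gamma_b = 1.85 / 1.119626
db = 1.6523 m

1.6523


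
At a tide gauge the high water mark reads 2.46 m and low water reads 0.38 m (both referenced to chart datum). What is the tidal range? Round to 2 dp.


Tidal range = High water - Low water
Tidal range = 2.46 - (0.38)
Tidal range = 2.08 m

2.08


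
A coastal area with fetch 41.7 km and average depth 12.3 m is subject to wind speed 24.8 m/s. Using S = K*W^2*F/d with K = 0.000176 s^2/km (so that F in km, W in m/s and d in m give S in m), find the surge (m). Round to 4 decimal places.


S = K * W^2 * F / d
W^2 = 24.8^2 = 615.04
S = 0.000176 * 615.04 * 41.7 / 12.3
Numerator = 0.000176 * 615.04 * 41.7 = 4.513902
S = 4.513902 / 12.3 = 0.3670 m

0.3670


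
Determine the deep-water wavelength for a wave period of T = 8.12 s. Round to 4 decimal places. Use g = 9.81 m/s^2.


L0 = g * T^2 / (2 * pi)
L0 = 9.81 * 8.12^2 / (2 * pi)
L0 = 9.81 * 65.9344 / 6.28319
L0 = 646.8165 / 6.28319
L0 = 102.9440 m

102.9440


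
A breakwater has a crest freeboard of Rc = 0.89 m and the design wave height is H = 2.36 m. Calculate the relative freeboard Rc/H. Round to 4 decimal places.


Relative freeboard = Rc / H
= 0.89 / 2.36
= 0.3771

0.3771


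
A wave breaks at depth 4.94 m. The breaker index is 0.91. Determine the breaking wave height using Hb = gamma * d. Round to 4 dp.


Hb = gamma * d
Hb = 0.91 * 4.94
Hb = 4.4954 m

4.4954


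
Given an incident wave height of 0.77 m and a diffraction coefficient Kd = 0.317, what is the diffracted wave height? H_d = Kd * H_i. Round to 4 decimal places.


H_d = Kd * H_i
H_d = 0.317 * 0.77
H_d = 0.2441 m

0.2441


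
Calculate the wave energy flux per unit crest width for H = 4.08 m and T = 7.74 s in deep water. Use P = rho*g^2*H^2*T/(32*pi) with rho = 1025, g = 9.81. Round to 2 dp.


P = rho * g^2 * H^2 * T / (32 * pi)
P = 1025 * 9.81^2 * 4.08^2 * 7.74 / (32 * pi)
P = 1025 * 96.2361 * 16.6464 * 7.74 / 100.53096
P = 126422.19 W/m

126422.19


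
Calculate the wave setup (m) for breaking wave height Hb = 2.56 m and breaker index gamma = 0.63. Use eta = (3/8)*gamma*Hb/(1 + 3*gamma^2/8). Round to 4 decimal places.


eta = (3/8) * gamma * Hb / (1 + 3*gamma^2/8)
Numerator = (3/8) * 0.63 * 2.56 = 0.604800
Denominator = 1 + 3*0.63^2/8 = 1 + 0.148838 = 1.148838
eta = 0.604800 / 1.148838
eta = 0.5264 m

0.5264


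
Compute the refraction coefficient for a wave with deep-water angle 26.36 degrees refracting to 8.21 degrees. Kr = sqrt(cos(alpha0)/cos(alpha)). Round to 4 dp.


Kr = sqrt(cos(alpha0) / cos(alpha))
cos(26.36) = 0.896022
cos(8.21) = 0.989751
Kr = sqrt(0.896022 / 0.989751)
Kr = sqrt(0.905300)
Kr = 0.9515

0.9515


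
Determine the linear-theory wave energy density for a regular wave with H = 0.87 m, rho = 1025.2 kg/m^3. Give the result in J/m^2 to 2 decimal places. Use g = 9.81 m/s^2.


E = (1/8) * rho * g * H^2
E = (1/8) * 1025.2 * 9.81 * 0.87^2
E = 0.125 * 1025.2 * 9.81 * 0.7569
E = 951.54 J/m^2

951.54


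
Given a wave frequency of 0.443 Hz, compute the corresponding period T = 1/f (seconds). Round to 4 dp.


T = 1 / f
T = 1 / 0.443
T = 2.2573 s

2.2573


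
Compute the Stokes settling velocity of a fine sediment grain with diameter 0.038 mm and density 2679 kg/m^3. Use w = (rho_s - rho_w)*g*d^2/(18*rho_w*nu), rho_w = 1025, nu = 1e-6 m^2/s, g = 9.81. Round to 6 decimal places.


w = (rho_s - rho_w) * g * d^2 / (18 * rho_w * nu)
d = 0.038 mm = 0.000038 m
rho_s - rho_w = 2679 - 1025 = 1654
Numerator = 1654 * 9.81 * (0.000038)^2 = 0.000023429969
Denominator = 18 * 1025 * 1e-6 = 0.018450
w = 0.001270 m/s

0.001270


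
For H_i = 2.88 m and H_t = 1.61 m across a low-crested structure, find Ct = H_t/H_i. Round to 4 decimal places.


Ct = H_t / H_i
Ct = 1.61 / 2.88
Ct = 0.5590

0.5590


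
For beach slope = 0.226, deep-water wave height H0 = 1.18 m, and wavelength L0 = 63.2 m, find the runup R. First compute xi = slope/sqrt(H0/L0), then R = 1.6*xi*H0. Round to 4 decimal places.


xi = slope / sqrt(H0/L0)
H0/L0 = 1.18/63.2 = 0.018671
sqrt(0.018671) = 0.136641
xi = 0.226 / 0.136641 = 1.653964
R = 1.6 * xi * H0 = 1.6 * 1.653964 * 1.18
R = 3.1227 m

3.1227


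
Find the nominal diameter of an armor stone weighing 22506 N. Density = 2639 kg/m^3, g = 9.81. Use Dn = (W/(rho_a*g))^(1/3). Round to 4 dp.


V = W / (rho_a * g)
V = 22506 / (2639 * 9.81)
V = 22506 / 25888.59
V = 0.869341 m^3
Dn = V^(1/3) = 0.869341^(1/3)
Dn = 0.9544 m

0.9544


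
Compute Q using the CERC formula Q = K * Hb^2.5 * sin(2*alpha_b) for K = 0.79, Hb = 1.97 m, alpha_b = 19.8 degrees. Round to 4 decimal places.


Q = K * Hb^2.5 * sin(2 * alpha_b)
Hb^2.5 = 1.97^2.5 = 5.447103
sin(2 * 19.8) = sin(39.6) = 0.637424
Q = 0.79 * 5.447103 * 0.637424
Q = 2.7430 m^3/s

2.7430


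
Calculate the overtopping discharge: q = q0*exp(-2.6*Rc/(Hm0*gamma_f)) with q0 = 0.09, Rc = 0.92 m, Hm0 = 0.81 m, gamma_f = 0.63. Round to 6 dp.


q = q0 * exp(-2.6 * Rc / (Hm0 * gamma_f))
Exponent = -2.6 * 0.92 / (0.81 * 0.63)
= -2.6 * 0.92 / 0.5103
= -4.687439
exp(-4.687439) = 0.009210
q = 0.09 * 0.009210
q = 0.000829 m^3/s/m

0.000829


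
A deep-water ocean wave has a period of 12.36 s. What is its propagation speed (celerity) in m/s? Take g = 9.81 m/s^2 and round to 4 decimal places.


We use the deep-water celerity formula:
C = g * T / (2 * pi)
C = 9.81 * 12.36 / (2 * 3.14159...)
C = 121.251600 / 6.283185
C = 19.2978 m/s

19.2978


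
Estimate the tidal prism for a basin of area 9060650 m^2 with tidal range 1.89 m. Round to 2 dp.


Tidal prism = Area * Tidal range
P = 9060650 * 1.89
P = 17124628.50 m^3

17124628.50


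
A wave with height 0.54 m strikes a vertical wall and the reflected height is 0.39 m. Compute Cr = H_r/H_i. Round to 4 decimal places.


Cr = H_r / H_i
Cr = 0.39 / 0.54
Cr = 0.7222

0.7222


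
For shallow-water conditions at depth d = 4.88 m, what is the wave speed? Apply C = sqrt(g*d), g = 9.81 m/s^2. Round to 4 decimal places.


Using the shallow-water approximation:
C = sqrt(g * d) = sqrt(9.81 * 4.88)
C = sqrt(47.8728)
C = 6.9190 m/s

6.9190


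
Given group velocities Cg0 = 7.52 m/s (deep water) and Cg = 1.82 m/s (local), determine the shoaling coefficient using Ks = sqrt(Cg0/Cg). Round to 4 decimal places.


Ks = sqrt(Cg0 / Cg)
Ks = sqrt(7.52 / 1.82)
Ks = sqrt(4.1319)
Ks = 2.0327

2.0327


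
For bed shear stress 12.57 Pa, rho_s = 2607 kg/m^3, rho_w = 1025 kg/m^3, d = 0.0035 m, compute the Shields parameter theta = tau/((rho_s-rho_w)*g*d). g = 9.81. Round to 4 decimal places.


theta = tau / ((rho_s - rho_w) * g * d)
rho_s - rho_w = 2607 - 1025 = 1582
Denominator = 1582 * 9.81 * 0.0035 = 54.317970
theta = 12.57 / 54.317970
theta = 0.2314

0.2314


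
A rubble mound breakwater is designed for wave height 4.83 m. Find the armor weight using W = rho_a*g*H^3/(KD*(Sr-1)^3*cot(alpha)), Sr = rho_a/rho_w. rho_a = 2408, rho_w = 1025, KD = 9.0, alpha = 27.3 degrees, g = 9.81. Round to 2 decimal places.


Sr = rho_a / rho_w = 2408 / 1025 = 2.349268
(Sr - 1) = 1.349268
(Sr - 1)^3 = 2.456377
cot(27.3) = 1 / tan(27.3) = 1 / 0.516138 = 1.937465
Numerator = 2408 * 9.81 * 4.83^3 = 2661747.6678
Denominator = 9.0 * 2.456377 * 1.937465 = 42.832282
W = 2661747.6678 / 42.832282
W = 62143.49 N

62143.49


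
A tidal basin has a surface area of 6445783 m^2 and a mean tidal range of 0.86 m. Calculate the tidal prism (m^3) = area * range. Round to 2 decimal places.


Tidal prism = Area * Tidal range
P = 6445783 * 0.86
P = 5543373.38 m^3

5543373.38


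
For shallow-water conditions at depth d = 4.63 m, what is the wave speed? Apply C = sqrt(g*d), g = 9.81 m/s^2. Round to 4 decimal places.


Using the shallow-water approximation:
C = sqrt(g * d) = sqrt(9.81 * 4.63)
C = sqrt(45.4203)
C = 6.7395 m/s

6.7395


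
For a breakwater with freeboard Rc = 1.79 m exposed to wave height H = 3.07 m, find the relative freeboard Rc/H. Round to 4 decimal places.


Relative freeboard = Rc / H
= 1.79 / 3.07
= 0.5831

0.5831


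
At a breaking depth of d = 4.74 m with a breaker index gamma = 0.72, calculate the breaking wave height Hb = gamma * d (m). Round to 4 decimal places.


Hb = gamma * d
Hb = 0.72 * 4.74
Hb = 3.4128 m

3.4128


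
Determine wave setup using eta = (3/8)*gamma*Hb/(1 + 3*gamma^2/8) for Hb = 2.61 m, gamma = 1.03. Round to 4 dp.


eta = (3/8) * gamma * Hb / (1 + 3*gamma^2/8)
Numerator = (3/8) * 1.03 * 2.61 = 1.008112
Denominator = 1 + 3*1.03^2/8 = 1 + 0.397838 = 1.397838
eta = 1.008112 / 1.397838
eta = 0.7212 m

0.7212


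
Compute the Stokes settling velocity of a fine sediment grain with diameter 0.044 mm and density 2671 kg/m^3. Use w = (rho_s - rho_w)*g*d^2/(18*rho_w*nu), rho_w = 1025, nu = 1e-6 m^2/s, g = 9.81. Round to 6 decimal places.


w = (rho_s - rho_w) * g * d^2 / (18 * rho_w * nu)
d = 0.044 mm = 0.000044 m
rho_s - rho_w = 2671 - 1025 = 1646
Numerator = 1646 * 9.81 * (0.000044)^2 = 0.000031261095
Denominator = 18 * 1025 * 1e-6 = 0.018450
w = 0.001694 m/s

0.001694


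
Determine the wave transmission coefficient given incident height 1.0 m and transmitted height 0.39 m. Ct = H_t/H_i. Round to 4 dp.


Ct = H_t / H_i
Ct = 0.39 / 1.0
Ct = 0.3900

0.3900


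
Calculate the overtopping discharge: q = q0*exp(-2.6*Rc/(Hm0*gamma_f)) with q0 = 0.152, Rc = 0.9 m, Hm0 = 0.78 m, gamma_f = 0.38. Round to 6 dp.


q = q0 * exp(-2.6 * Rc / (Hm0 * gamma_f))
Exponent = -2.6 * 0.9 / (0.78 * 0.38)
= -2.6 * 0.9 / 0.2964
= -7.894737
exp(-7.894737) = 0.000373
q = 0.152 * 0.000373
q = 0.000057 m^3/s/m

0.000057


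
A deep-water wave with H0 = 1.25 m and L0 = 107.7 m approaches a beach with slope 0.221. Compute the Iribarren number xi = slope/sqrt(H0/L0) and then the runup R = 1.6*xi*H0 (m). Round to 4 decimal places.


xi = slope / sqrt(H0/L0)
H0/L0 = 1.25/107.7 = 0.011606
sqrt(0.011606) = 0.107733
xi = 0.221 / 0.107733 = 2.051375
R = 1.6 * xi * H0 = 1.6 * 2.051375 * 1.25
R = 4.1028 m

4.1028


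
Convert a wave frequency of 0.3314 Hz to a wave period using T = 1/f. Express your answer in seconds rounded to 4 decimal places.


T = 1 / f
T = 1 / 0.3314
T = 3.0175 s

3.0175


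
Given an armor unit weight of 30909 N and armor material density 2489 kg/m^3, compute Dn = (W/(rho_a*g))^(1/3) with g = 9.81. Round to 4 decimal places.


V = W / (rho_a * g)
V = 30909 / (2489 * 9.81)
V = 30909 / 24417.09
V = 1.265876 m^3
Dn = V^(1/3) = 1.265876^(1/3)
Dn = 1.0818 m

1.0818


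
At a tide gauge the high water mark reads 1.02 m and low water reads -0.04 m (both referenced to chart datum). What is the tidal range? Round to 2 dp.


Tidal range = High water - Low water
Tidal range = 1.02 - (-0.04)
Tidal range = 1.06 m

1.06


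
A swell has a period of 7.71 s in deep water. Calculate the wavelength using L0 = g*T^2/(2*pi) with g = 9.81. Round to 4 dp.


L0 = g * T^2 / (2 * pi)
L0 = 9.81 * 7.71^2 / (2 * pi)
L0 = 9.81 * 59.4441 / 6.28319
L0 = 583.1466 / 6.28319
L0 = 92.8107 m

92.8107


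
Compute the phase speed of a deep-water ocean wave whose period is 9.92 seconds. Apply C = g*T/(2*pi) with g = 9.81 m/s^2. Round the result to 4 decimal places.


We use the deep-water celerity formula:
C = g * T / (2 * pi)
C = 9.81 * 9.92 / (2 * 3.14159...)
C = 97.315200 / 6.283185
C = 15.4882 m/s

15.4882


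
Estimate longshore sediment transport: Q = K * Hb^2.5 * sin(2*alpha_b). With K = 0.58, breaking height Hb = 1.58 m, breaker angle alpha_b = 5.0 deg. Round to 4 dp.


Q = K * Hb^2.5 * sin(2 * alpha_b)
Hb^2.5 = 1.58^2.5 = 3.137926
sin(2 * 5.0) = sin(10.0) = 0.173648
Q = 0.58 * 3.137926 * 0.173648
Q = 0.3160 m^3/s

0.3160


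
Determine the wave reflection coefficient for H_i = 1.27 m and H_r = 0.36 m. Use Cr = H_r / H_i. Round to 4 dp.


Cr = H_r / H_i
Cr = 0.36 / 1.27
Cr = 0.2835

0.2835


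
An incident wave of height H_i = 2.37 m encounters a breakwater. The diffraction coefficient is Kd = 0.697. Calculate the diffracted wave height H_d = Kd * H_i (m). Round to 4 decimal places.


H_d = Kd * H_i
H_d = 0.697 * 2.37
H_d = 1.6519 m

1.6519


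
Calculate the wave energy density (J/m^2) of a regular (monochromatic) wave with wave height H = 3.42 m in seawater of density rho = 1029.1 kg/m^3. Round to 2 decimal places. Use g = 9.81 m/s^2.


E = (1/8) * rho * g * H^2
E = (1/8) * 1029.1 * 9.81 * 3.42^2
E = 0.125 * 1029.1 * 9.81 * 11.6964
E = 14760.08 J/m^2

14760.08


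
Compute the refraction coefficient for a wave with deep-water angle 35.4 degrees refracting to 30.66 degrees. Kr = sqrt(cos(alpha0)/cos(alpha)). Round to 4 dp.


Kr = sqrt(cos(alpha0) / cos(alpha))
cos(35.4) = 0.815128
cos(30.66) = 0.860208
Kr = sqrt(0.815128 / 0.860208)
Kr = sqrt(0.947593)
Kr = 0.9734

0.9734


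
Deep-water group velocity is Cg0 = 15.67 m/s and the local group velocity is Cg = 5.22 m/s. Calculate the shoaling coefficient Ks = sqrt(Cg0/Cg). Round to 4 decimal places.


Ks = sqrt(Cg0 / Cg)
Ks = sqrt(15.67 / 5.22)
Ks = sqrt(3.0019)
Ks = 1.7326

1.7326


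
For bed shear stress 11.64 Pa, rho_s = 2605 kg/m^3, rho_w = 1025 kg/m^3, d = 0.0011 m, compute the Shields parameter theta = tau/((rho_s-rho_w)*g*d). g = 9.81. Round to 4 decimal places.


theta = tau / ((rho_s - rho_w) * g * d)
rho_s - rho_w = 2605 - 1025 = 1580
Denominator = 1580 * 9.81 * 0.0011 = 17.049780
theta = 11.64 / 17.049780
theta = 0.6827

0.6827


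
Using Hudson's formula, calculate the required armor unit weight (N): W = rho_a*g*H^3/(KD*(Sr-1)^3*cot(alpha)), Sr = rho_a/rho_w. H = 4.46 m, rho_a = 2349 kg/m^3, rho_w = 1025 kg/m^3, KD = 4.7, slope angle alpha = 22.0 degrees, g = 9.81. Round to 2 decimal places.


Sr = rho_a / rho_w = 2349 / 1025 = 2.291707
(Sr - 1) = 1.291707
(Sr - 1)^3 = 2.155224
cot(22.0) = 1 / tan(22.0) = 1 / 0.404026 = 2.475087
Numerator = 2349 * 9.81 * 4.46^3 = 2044356.3535
Denominator = 4.7 * 2.155224 * 2.475087 = 25.071520
W = 2044356.3535 / 25.071520
W = 81540.98 N

81540.98


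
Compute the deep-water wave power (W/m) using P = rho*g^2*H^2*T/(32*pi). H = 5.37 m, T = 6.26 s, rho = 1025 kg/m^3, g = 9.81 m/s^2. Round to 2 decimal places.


P = rho * g^2 * H^2 * T / (32 * pi)
P = 1025 * 9.81^2 * 5.37^2 * 6.26 / (32 * pi)
P = 1025 * 96.2361 * 28.8369 * 6.26 / 100.53096
P = 177127.07 W/m

177127.07


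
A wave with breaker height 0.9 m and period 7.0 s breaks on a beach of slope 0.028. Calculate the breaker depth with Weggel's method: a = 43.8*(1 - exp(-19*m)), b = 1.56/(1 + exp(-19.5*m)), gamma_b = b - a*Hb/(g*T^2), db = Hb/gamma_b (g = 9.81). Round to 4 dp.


a = 43.8 * (1 - exp(-19 * m))
exp(-19 * 0.028) = exp(-0.5320) = 0.587429
a = 43.8 * (1 - 0.587429) = 18.070613
b = 1.56 / (1 + exp(-19.5 * m))
exp(-19.5 * 0.028) = exp(-0.5460) = 0.579262
b = 1.56 / (1 + 0.579262) = 0.987803
Hb / (g * T^2) = 0.9 / (9.81 * 7.0^2) = 0.9 / 480.6900 = 0.00187231
gamma_b = b - a * Hb/(g*T^2) = 0.987803 - 18.070613 * 0.00187231 = 0.953969
db = Hb / gamma_b = 0.9 / 0.953969
db = 0.9434 m

0.9434


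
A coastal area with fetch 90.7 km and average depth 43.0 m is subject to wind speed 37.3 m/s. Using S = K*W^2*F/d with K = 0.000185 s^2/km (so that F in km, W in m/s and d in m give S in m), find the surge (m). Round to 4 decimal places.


S = K * W^2 * F / d
W^2 = 37.3^2 = 1391.29
S = 0.000185 * 1391.29 * 90.7 / 43.0
Numerator = 0.000185 * 1391.29 * 90.7 = 23.345151
S = 23.345151 / 43.0 = 0.5429 m

0.5429


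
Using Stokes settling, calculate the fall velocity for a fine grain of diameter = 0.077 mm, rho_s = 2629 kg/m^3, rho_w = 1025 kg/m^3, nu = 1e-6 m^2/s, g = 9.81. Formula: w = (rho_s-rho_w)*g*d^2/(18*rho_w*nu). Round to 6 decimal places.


w = (rho_s - rho_w) * g * d^2 / (18 * rho_w * nu)
d = 0.077 mm = 0.000077 m
rho_s - rho_w = 2629 - 1025 = 1604
Numerator = 1604 * 9.81 * (0.000077)^2 = 0.000093294238
Denominator = 18 * 1025 * 1e-6 = 0.018450
w = 0.005057 m/s

0.005057


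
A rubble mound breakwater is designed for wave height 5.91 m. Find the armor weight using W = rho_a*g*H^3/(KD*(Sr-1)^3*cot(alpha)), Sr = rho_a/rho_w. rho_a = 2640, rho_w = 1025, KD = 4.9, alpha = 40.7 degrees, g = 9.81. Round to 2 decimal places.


Sr = rho_a / rho_w = 2640 / 1025 = 2.575610
(Sr - 1) = 1.575610
(Sr - 1)^3 = 3.911524
cot(40.7) = 1 / tan(40.7) = 1 / 0.860136 = 1.162607
Numerator = 2640 * 9.81 * 5.91^3 = 5346079.0588
Denominator = 4.9 * 3.911524 * 1.162607 = 22.283074
W = 5346079.0588 / 22.283074
W = 239916.59 N

239916.59


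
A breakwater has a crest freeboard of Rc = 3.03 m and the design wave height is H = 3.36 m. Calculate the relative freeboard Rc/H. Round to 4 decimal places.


Relative freeboard = Rc / H
= 3.03 / 3.36
= 0.9018

0.9018


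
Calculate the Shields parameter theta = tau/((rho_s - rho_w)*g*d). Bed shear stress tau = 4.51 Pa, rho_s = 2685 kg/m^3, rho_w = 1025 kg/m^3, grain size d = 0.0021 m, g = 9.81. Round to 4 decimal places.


theta = tau / ((rho_s - rho_w) * g * d)
rho_s - rho_w = 2685 - 1025 = 1660
Denominator = 1660 * 9.81 * 0.0021 = 34.197660
theta = 4.51 / 34.197660
theta = 0.1319

0.1319


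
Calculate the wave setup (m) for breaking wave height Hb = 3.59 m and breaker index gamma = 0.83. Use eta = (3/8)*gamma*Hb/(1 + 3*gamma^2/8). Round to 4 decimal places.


eta = (3/8) * gamma * Hb / (1 + 3*gamma^2/8)
Numerator = (3/8) * 0.83 * 3.59 = 1.117387
Denominator = 1 + 3*0.83^2/8 = 1 + 0.258338 = 1.258338
eta = 1.117387 / 1.258338
eta = 0.8880 m

0.8880


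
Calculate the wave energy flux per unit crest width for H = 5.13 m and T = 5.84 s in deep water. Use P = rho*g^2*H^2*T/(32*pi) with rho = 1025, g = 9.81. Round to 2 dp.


P = rho * g^2 * H^2 * T / (32 * pi)
P = 1025 * 9.81^2 * 5.13^2 * 5.84 / (32 * pi)
P = 1025 * 96.2361 * 26.3169 * 5.84 / 100.53096
P = 150802.87 W/m

150802.87


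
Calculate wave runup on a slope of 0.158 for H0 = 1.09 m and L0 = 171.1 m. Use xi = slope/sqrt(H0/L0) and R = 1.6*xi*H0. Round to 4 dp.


xi = slope / sqrt(H0/L0)
H0/L0 = 1.09/171.1 = 0.006371
sqrt(0.006371) = 0.079816
xi = 0.158 / 0.079816 = 1.979561
R = 1.6 * xi * H0 = 1.6 * 1.979561 * 1.09
R = 3.4524 m

3.4524


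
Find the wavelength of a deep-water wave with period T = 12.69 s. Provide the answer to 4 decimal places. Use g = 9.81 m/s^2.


L0 = g * T^2 / (2 * pi)
L0 = 9.81 * 12.69^2 / (2 * pi)
L0 = 9.81 * 161.0361 / 6.28319
L0 = 1579.7641 / 6.28319
L0 = 251.4273 m

251.4273


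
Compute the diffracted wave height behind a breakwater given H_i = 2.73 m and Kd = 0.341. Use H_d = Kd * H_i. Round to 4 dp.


H_d = Kd * H_i
H_d = 0.341 * 2.73
H_d = 0.9309 m

0.9309


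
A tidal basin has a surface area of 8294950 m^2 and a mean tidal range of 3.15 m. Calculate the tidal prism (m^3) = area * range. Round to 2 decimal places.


Tidal prism = Area * Tidal range
P = 8294950 * 3.15
P = 26129092.50 m^3

26129092.50


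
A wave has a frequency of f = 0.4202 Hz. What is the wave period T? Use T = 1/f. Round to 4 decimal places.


T = 1 / f
T = 1 / 0.4202
T = 2.3798 s

2.3798


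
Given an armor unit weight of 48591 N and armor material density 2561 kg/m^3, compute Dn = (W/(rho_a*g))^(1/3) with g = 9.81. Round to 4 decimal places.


V = W / (rho_a * g)
V = 48591 / (2561 * 9.81)
V = 48591 / 25123.41
V = 1.934093 m^3
Dn = V^(1/3) = 1.934093^(1/3)
Dn = 1.2459 m

1.2459


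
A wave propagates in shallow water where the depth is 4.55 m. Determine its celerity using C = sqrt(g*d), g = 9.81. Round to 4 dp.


Using the shallow-water approximation:
C = sqrt(g * d) = sqrt(9.81 * 4.55)
C = sqrt(44.6355)
C = 6.6810 m/s

6.6810


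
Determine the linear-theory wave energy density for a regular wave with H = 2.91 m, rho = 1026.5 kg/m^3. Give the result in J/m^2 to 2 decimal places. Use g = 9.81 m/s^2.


E = (1/8) * rho * g * H^2
E = (1/8) * 1026.5 * 9.81 * 2.91^2
E = 0.125 * 1026.5 * 9.81 * 8.4681
E = 10659.18 J/m^2

10659.18


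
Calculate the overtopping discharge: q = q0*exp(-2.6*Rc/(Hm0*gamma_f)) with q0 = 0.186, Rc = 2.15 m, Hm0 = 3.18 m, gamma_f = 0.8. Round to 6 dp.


q = q0 * exp(-2.6 * Rc / (Hm0 * gamma_f))
Exponent = -2.6 * 2.15 / (3.18 * 0.8)
= -2.6 * 2.15 / 2.5440
= -2.197327
exp(-2.197327) = 0.111100
q = 0.186 * 0.111100
q = 0.020665 m^3/s/m

0.020665


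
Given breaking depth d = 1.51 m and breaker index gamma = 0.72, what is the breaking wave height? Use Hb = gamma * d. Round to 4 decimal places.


Hb = gamma * d
Hb = 0.72 * 1.51
Hb = 1.0872 m

1.0872


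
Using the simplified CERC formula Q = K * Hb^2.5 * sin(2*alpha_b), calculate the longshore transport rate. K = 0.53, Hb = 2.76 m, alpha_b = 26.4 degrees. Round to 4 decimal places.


Q = K * Hb^2.5 * sin(2 * alpha_b)
Hb^2.5 = 2.76^2.5 = 12.655308
sin(2 * 26.4) = sin(52.8) = 0.796530
Q = 0.53 * 12.655308 * 0.796530
Q = 5.3426 m^3/s

5.3426


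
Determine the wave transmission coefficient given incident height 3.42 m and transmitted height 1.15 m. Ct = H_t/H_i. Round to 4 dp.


Ct = H_t / H_i
Ct = 1.15 / 3.42
Ct = 0.3363

0.3363


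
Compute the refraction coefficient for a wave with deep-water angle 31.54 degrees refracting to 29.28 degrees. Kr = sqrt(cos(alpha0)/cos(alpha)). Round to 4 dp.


Kr = sqrt(cos(alpha0) / cos(alpha))
cos(31.54) = 0.852275
cos(29.28) = 0.872240
Kr = sqrt(0.852275 / 0.872240)
Kr = sqrt(0.977111)
Kr = 0.9885

0.9885


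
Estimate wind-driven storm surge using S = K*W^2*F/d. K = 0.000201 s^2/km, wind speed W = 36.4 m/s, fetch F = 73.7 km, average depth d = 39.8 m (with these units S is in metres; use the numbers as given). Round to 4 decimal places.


S = K * W^2 * F / d
W^2 = 36.4^2 = 1324.96
S = 0.000201 * 1324.96 * 73.7 / 39.8
Numerator = 0.000201 * 1324.96 * 73.7 = 19.627560
S = 19.627560 / 39.8 = 0.4932 m

0.4932


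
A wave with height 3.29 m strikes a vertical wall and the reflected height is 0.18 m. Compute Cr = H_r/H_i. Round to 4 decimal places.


Cr = H_r / H_i
Cr = 0.18 / 3.29
Cr = 0.0547

0.0547


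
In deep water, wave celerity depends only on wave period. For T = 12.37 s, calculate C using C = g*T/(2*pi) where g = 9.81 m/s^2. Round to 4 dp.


We use the deep-water celerity formula:
C = g * T / (2 * pi)
C = 9.81 * 12.37 / (2 * 3.14159...)
C = 121.349700 / 6.283185
C = 19.3134 m/s

19.3134


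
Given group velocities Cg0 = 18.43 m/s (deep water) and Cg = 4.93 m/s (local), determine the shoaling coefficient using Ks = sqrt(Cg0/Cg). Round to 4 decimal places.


Ks = sqrt(Cg0 / Cg)
Ks = sqrt(18.43 / 4.93)
Ks = sqrt(3.7383)
Ks = 1.9335

1.9335


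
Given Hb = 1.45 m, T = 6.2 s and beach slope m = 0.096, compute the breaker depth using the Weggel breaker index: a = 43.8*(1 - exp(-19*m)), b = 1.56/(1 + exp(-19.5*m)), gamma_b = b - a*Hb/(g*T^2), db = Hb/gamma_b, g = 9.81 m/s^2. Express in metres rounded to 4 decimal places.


a = 43.8 * (1 - exp(-19 * m))
exp(-19 * 0.096) = exp(-1.8240) = 0.161379
a = 43.8 * (1 - 0.161379) = 36.731602
b = 1.56 / (1 + exp(-19.5 * m))
exp(-19.5 * 0.096) = exp(-1.8720) = 0.153816
b = 1.56 / (1 + 0.153816) = 1.352036
Hb / (g * T^2) = 1.45 / (9.81 * 6.2^2) = 1.45 / 377.0964 = 0.00384517
gamma_b = b - a * Hb/(g*T^2) = 1.352036 - 36.731602 * 0.00384517 = 1.210796
db = Hb / gamma_b = 1.45 / 1.210796
db = 1.1976 m

1.1976


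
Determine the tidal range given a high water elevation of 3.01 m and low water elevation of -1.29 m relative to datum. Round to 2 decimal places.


Tidal range = High water - Low water
Tidal range = 3.01 - (-1.29)
Tidal range = 4.30 m

4.30


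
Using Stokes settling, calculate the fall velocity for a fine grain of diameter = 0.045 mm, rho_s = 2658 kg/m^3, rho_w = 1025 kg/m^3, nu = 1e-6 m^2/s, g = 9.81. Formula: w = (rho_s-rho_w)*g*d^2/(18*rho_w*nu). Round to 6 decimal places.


w = (rho_s - rho_w) * g * d^2 / (18 * rho_w * nu)
d = 0.045 mm = 0.000045 m
rho_s - rho_w = 2658 - 1025 = 1633
Numerator = 1633 * 9.81 * (0.000045)^2 = 0.000032439953
Denominator = 18 * 1025 * 1e-6 = 0.018450
w = 0.001758 m/s

0.001758


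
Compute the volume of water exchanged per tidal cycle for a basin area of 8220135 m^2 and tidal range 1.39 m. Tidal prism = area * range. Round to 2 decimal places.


Tidal prism = Area * Tidal range
P = 8220135 * 1.39
P = 11425987.65 m^3

11425987.65


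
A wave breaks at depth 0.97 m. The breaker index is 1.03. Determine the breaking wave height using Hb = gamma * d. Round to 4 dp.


Hb = gamma * d
Hb = 1.03 * 0.97
Hb = 0.9991 m

0.9991


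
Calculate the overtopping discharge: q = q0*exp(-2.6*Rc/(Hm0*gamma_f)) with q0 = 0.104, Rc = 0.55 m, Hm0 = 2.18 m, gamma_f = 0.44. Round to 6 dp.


q = q0 * exp(-2.6 * Rc / (Hm0 * gamma_f))
Exponent = -2.6 * 0.55 / (2.18 * 0.44)
= -2.6 * 0.55 / 0.9592
= -1.490826
exp(-1.490826) = 0.225187
q = 0.104 * 0.225187
q = 0.023419 m^3/s/m

0.023419


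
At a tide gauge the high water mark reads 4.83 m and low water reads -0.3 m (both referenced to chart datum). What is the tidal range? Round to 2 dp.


Tidal range = High water - Low water
Tidal range = 4.83 - (-0.3)
Tidal range = 5.13 m

5.13


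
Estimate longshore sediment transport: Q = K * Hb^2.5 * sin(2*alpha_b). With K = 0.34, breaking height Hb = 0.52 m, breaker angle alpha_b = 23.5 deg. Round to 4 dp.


Q = K * Hb^2.5 * sin(2 * alpha_b)
Hb^2.5 = 0.52^2.5 = 0.194988
sin(2 * 23.5) = sin(47.0) = 0.731354
Q = 0.34 * 0.194988 * 0.731354
Q = 0.0485 m^3/s

0.0485


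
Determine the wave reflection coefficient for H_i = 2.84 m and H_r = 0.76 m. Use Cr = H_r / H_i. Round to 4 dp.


Cr = H_r / H_i
Cr = 0.76 / 2.84
Cr = 0.2676

0.2676


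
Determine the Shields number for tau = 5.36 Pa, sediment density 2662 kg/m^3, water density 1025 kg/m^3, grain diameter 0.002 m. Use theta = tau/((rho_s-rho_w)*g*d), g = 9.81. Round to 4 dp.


theta = tau / ((rho_s - rho_w) * g * d)
rho_s - rho_w = 2662 - 1025 = 1637
Denominator = 1637 * 9.81 * 0.002 = 32.117940
theta = 5.36 / 32.117940
theta = 0.1669

0.1669


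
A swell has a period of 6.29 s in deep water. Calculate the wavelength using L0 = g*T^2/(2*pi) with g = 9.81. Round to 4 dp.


L0 = g * T^2 / (2 * pi)
L0 = 9.81 * 6.29^2 / (2 * pi)
L0 = 9.81 * 39.5641 / 6.28319
L0 = 388.1238 / 6.28319
L0 = 61.7718 m

61.7718


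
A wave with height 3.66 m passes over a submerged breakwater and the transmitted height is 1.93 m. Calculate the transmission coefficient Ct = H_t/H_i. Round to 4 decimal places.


Ct = H_t / H_i
Ct = 1.93 / 3.66
Ct = 0.5273

0.5273


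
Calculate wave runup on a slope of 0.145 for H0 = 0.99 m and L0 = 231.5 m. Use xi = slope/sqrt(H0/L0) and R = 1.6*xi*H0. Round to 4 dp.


xi = slope / sqrt(H0/L0)
H0/L0 = 0.99/231.5 = 0.004276
sqrt(0.004276) = 0.065395
xi = 0.145 / 0.065395 = 2.217307
R = 1.6 * xi * H0 = 1.6 * 2.217307 * 0.99
R = 3.5122 m

3.5122


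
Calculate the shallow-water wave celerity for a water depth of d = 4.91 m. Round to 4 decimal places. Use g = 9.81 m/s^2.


Using the shallow-water approximation:
C = sqrt(g * d) = sqrt(9.81 * 4.91)
C = sqrt(48.1671)
C = 6.9403 m/s

6.9403


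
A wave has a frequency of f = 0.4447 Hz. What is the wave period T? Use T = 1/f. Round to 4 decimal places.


T = 1 / f
T = 1 / 0.4447
T = 2.2487 s

2.2487


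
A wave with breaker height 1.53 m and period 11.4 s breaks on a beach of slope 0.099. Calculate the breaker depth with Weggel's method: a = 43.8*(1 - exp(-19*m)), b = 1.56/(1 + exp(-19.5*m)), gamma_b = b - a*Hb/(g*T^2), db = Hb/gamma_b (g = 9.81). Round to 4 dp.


a = 43.8 * (1 - exp(-19 * m))
exp(-19 * 0.099) = exp(-1.8810) = 0.152438
a = 43.8 * (1 - 0.152438) = 37.123233
b = 1.56 / (1 + exp(-19.5 * m))
exp(-19.5 * 0.099) = exp(-1.9305) = 0.145076
b = 1.56 / (1 + 0.145076) = 1.362355
Hb / (g * T^2) = 1.53 / (9.81 * 11.4^2) = 1.53 / 1274.9076 = 0.00120009
gamma_b = b - a * Hb/(g*T^2) = 1.362355 - 37.123233 * 0.00120009 = 1.317804
db = Hb / gamma_b = 1.53 / 1.317804
db = 1.1610 m

1.1610


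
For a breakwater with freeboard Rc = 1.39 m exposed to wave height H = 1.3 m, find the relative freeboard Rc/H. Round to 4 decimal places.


Relative freeboard = Rc / H
= 1.39 / 1.3
= 1.0692

1.0692


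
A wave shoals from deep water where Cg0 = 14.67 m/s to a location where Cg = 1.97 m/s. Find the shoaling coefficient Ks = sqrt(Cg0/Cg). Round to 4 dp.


Ks = sqrt(Cg0 / Cg)
Ks = sqrt(14.67 / 1.97)
Ks = sqrt(7.4467)
Ks = 2.7289

2.7289


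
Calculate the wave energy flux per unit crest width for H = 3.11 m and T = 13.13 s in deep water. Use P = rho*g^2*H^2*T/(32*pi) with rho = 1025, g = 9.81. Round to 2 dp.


P = rho * g^2 * H^2 * T / (32 * pi)
P = 1025 * 9.81^2 * 3.11^2 * 13.13 / (32 * pi)
P = 1025 * 96.2361 * 9.6721 * 13.13 / 100.53096
P = 124608.46 W/m

124608.46


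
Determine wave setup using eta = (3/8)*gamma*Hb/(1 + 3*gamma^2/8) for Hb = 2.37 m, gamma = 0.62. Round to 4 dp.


eta = (3/8) * gamma * Hb / (1 + 3*gamma^2/8)
Numerator = (3/8) * 0.62 * 2.37 = 0.551025
Denominator = 1 + 3*0.62^2/8 = 1 + 0.144150 = 1.144150
eta = 0.551025 / 1.144150
eta = 0.4816 m

0.4816


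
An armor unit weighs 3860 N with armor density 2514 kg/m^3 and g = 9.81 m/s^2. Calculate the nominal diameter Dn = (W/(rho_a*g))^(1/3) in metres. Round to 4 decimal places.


V = W / (rho_a * g)
V = 3860 / (2514 * 9.81)
V = 3860 / 24662.34
V = 0.156514 m^3
Dn = V^(1/3) = 0.156514^(1/3)
Dn = 0.5389 m

0.5389


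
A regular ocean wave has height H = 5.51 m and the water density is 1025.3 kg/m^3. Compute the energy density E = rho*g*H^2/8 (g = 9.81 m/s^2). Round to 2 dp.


E = (1/8) * rho * g * H^2
E = (1/8) * 1025.3 * 9.81 * 5.51^2
E = 0.125 * 1025.3 * 9.81 * 30.3601
E = 38170.97 J/m^2

38170.97


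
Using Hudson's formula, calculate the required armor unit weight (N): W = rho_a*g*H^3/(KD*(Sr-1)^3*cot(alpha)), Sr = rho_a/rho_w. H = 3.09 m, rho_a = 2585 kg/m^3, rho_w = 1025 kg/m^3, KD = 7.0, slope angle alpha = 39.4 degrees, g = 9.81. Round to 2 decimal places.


Sr = rho_a / rho_w = 2585 / 1025 = 2.521951
(Sr - 1) = 1.521951
(Sr - 1)^3 = 3.525350
cot(39.4) = 1 / tan(39.4) = 1 / 0.821409 = 1.217420
Numerator = 2585 * 9.81 * 3.09^3 = 748178.1023
Denominator = 7.0 * 3.525350 * 1.217420 = 30.042816
W = 748178.1023 / 30.042816
W = 24903.73 N

24903.73


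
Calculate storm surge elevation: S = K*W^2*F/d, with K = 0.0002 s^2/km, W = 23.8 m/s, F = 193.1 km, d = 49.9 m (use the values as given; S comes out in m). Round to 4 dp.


S = K * W^2 * F / d
W^2 = 23.8^2 = 566.44
S = 0.0002 * 566.44 * 193.1 / 49.9
Numerator = 0.0002 * 566.44 * 193.1 = 21.875913
S = 21.875913 / 49.9 = 0.4384 m

0.4384


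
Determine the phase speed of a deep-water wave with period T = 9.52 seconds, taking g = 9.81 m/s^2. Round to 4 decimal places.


We use the deep-water celerity formula:
C = g * T / (2 * pi)
C = 9.81 * 9.52 / (2 * 3.14159...)
C = 93.391200 / 6.283185
C = 14.8637 m/s

14.8637
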